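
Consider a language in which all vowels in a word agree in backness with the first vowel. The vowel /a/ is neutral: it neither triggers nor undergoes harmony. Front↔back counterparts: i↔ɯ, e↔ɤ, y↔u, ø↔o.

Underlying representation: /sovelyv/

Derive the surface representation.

[sovɤluv]

/e/ harmonizes with /o/ ([+back]) → [ɤ]
/y/ harmonizes with /o/ ([+back]) → [u]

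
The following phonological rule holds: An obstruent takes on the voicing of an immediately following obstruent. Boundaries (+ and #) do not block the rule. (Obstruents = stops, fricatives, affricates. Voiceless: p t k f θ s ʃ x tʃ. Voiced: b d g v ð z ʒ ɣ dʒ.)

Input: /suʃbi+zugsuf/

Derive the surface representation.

/ʃ/ before /b/ (voiced) → [ʒ]
/g/ before /s/ (voiceless) → [k]

[suʒbi+zuksuf]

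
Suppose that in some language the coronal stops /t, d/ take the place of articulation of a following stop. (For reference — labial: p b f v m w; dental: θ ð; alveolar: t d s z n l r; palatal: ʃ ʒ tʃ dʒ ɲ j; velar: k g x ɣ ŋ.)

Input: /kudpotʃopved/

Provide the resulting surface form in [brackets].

/d/ before /p/ (labial) → [b]

[kubpotʃopved]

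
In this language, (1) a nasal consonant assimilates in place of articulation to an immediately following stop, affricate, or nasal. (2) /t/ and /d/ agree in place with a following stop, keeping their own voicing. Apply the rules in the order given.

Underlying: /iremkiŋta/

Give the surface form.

Rule 1: /m/ before /k/ (velar) → [ŋ]
Rule 1: /ŋ/ before /t/ (alveolar) → [n]
After rule 1: ireŋkinta
Rule 2: no segment meets the rule's conditions; no change.

[ireŋkinta]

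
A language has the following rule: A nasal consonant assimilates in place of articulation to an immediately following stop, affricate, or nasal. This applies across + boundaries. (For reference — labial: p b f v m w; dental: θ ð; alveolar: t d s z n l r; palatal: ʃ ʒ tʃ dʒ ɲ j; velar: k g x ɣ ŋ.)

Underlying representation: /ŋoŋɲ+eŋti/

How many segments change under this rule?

2

/ŋ/ before /ɲ/ (palatal) → [ɲ]
/ŋ/ before /t/ (alveolar) → [n]
2 segments change.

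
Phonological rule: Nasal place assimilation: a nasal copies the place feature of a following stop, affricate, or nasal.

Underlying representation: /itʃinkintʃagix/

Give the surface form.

[itʃiŋkiɲtʃagix]

/n/ before /k/ (velar) → [ŋ]
/n/ before /tʃ/ (palatal) → [ɲ]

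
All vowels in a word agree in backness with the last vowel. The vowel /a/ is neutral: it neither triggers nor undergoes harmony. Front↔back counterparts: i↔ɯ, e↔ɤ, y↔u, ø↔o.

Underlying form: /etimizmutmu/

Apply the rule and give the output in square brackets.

/e/ harmonizes with /u/ ([+back]) → [ɤ]
/i/ harmonizes with /u/ ([+back]) → [ɯ]
/i/ harmonizes with /u/ ([+back]) → [ɯ]

[ɤtɯmɯzmutmu]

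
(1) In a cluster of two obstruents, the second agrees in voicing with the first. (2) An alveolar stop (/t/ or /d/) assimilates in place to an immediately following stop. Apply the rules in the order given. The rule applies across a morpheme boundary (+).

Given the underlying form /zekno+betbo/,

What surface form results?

Rule 1: /b/ after /t/ (voiceless) → [p]
After rule 1: zekno+betpo
Rule 2: /t/ before /p/ (labial) → [p]

[zekno+beppo]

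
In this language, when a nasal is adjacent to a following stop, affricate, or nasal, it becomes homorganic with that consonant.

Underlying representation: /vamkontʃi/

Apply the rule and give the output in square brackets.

[vaŋkoɲtʃi]

/m/ before /k/ (velar) → [ŋ]
/n/ before /tʃ/ (palatal) → [ɲ]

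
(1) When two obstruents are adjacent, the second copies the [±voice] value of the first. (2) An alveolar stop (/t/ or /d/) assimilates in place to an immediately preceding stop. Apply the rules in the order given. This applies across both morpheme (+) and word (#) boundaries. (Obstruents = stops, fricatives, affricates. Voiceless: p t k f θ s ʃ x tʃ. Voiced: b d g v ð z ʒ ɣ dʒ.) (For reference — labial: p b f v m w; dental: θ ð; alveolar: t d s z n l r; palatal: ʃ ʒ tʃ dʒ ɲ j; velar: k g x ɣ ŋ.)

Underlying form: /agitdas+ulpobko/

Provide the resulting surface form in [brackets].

Rule 1: /d/ after /t/ (voiceless) → [t]
Rule 1: /k/ after /b/ (voiced) → [g]
After rule 1: agittas+ulpobgo
Rule 2: no segment meets the rule's conditions; no change.

[agittas+ulpobgo]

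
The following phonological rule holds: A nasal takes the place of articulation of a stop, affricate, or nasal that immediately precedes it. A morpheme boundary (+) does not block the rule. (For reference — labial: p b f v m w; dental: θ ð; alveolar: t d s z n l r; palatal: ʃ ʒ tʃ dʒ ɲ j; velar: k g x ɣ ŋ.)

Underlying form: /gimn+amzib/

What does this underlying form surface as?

[gimm+amzib]

/n/ after /m/ (labial) → [m]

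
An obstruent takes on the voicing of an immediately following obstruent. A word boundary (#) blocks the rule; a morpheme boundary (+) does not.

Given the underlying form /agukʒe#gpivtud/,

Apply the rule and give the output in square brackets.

/k/ before /ʒ/ (voiced) → [g]
/g/ before /p/ (voiceless) → [k]
/v/ before /t/ (voiceless) → [f]

[agugʒe#kpiftud]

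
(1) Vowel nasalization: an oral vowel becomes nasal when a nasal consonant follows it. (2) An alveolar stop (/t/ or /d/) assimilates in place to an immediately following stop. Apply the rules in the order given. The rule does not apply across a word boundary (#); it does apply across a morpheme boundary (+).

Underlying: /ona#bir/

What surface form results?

[õna#bir]

Rule 1: /o/ before nasal /n/ → [õ]
After rule 1: õna#bir
Rule 2: no segment meets the rule's conditions; no change.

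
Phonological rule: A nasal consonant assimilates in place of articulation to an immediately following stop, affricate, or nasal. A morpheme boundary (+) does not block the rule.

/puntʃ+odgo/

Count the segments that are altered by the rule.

1

/n/ before /tʃ/ (palatal) → [ɲ]
1 segment changes.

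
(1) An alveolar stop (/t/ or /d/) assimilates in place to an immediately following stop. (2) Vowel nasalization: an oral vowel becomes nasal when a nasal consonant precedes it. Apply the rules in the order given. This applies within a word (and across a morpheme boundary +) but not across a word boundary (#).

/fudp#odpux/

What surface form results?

Rule 1: /d/ before /p/ (labial) → [b]
Rule 1: /d/ before /p/ (labial) → [b]
After rule 1: fubp#obpux
Rule 2: no segment meets the rule's conditions; no change.

[fubp#obpux]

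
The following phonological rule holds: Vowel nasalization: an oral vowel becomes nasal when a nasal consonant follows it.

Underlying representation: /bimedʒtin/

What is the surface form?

/i/ before nasal /m/ → [ĩ]
/i/ before nasal /n/ → [ĩ]

[bĩmedʒtĩn]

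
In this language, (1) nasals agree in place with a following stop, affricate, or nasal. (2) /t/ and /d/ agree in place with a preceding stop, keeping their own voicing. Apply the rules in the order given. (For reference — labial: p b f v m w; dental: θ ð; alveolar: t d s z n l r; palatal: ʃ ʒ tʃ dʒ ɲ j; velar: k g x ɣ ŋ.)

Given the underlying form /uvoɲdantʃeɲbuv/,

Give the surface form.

Rule 1: /ɲ/ before /d/ (alveolar) → [n]
Rule 1: /n/ before /tʃ/ (palatal) → [ɲ]
Rule 1: /ɲ/ before /b/ (labial) → [m]
After rule 1: uvondaɲtʃembuv
Rule 2: no segment meets the rule's conditions; no change.

[uvondaɲtʃembuv]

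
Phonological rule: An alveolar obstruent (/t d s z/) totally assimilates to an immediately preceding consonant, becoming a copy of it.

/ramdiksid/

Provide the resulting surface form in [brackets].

[rammikkid]

/d/ after /m/ → [m] (total assimilation)
/s/ after /k/ → [k] (total assimilation)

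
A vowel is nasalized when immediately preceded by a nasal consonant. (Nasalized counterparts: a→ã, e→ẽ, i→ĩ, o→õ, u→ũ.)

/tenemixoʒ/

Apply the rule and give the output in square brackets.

/e/ after nasal /n/ → [ẽ]
/i/ after nasal /m/ → [ĩ]

[tenẽmĩxoʒ]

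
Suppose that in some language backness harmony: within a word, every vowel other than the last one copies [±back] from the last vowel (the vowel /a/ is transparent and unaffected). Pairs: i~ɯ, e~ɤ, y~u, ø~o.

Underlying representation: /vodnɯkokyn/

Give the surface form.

[vødnikøkyn]

/o/ harmonizes with /y/ ([-back]) → [ø]
/ɯ/ harmonizes with /y/ ([-back]) → [i]
/o/ harmonizes with /y/ ([-back]) → [ø]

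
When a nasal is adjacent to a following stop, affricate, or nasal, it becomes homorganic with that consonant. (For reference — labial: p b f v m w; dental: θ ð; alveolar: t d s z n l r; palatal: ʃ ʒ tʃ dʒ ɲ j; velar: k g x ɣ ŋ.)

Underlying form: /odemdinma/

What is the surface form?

/m/ before /d/ (alveolar) → [n]
/n/ before /m/ (labial) → [m]

[odendimma]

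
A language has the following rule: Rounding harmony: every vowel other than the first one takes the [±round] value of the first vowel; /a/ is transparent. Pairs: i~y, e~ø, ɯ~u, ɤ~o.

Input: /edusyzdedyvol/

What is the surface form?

[edɯsizdedivɤl]

/u/ harmonizes with /e/ ([-round]) → [ɯ]
/y/ harmonizes with /e/ ([-round]) → [i]
/y/ harmonizes with /e/ ([-round]) → [i]
/o/ harmonizes with /e/ ([-round]) → [ɤ]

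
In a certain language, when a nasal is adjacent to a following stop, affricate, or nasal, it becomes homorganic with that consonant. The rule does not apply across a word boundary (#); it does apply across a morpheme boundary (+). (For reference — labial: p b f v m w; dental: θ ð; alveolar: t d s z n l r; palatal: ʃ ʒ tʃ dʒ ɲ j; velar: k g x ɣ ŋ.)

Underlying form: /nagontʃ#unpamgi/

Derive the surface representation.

[nagoɲtʃ#umpaŋgi]

/n/ before /tʃ/ (palatal) → [ɲ]
/n/ before /p/ (labial) → [m]
/m/ before /g/ (velar) → [ŋ]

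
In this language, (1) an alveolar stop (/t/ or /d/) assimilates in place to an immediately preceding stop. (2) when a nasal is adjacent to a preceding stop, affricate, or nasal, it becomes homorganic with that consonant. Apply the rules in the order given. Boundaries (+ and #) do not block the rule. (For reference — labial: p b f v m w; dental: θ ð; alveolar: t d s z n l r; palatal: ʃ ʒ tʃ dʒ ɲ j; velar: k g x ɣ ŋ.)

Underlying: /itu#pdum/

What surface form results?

[itu#pbum]

Rule 1: /d/ after /p/ (labial) → [b]
After rule 1: itu#pbum
Rule 2: no segment meets the rule's conditions; no change.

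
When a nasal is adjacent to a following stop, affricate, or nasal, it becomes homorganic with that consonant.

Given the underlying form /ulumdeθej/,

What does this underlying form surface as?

[ulundeθej]

/m/ before /d/ (alveolar) → [n]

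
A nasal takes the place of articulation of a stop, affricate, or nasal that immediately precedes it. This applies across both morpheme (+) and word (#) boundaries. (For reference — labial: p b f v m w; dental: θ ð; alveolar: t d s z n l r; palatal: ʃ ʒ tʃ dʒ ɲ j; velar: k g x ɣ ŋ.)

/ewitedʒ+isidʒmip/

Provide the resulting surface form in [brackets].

[ewitedʒ+isidʒɲip]

/m/ after /dʒ/ (palatal) → [ɲ]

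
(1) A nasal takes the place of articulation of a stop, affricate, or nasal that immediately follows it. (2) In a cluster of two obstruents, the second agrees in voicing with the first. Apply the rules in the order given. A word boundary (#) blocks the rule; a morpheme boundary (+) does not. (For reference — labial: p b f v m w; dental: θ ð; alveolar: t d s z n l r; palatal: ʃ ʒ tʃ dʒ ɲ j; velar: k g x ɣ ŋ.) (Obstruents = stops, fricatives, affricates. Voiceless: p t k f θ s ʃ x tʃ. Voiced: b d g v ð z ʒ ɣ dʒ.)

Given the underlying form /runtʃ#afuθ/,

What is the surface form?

[ruɲtʃ#afuθ]

Rule 1: /n/ before /tʃ/ (palatal) → [ɲ]
After rule 1: ruɲtʃ#afuθ
Rule 2: no segment meets the rule's conditions; no change.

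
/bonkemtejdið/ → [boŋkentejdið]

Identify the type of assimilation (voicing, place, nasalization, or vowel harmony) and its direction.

place assimilation, regressive

/n/→[ŋ] /m/→[n].
Each target copies a feature from the following segment, so the direction is regressive.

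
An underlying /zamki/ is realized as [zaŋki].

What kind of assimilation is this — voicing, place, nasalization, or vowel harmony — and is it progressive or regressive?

place assimilation, regressive

/m/→[ŋ].
Each target copies a feature from the following segment, so the direction is regressive.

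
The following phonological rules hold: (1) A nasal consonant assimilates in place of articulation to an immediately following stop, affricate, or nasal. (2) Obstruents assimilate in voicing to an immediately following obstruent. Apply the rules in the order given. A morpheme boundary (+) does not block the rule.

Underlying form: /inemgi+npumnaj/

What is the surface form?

Rule 1: /m/ before /g/ (velar) → [ŋ]
Rule 1: /n/ before /p/ (labial) → [m]
Rule 1: /m/ before /n/ (alveolar) → [n]
After rule 1: ineŋgi+mpunnaj
Rule 2: no segment meets the rule's conditions; no change.

[ineŋgi+mpunnaj]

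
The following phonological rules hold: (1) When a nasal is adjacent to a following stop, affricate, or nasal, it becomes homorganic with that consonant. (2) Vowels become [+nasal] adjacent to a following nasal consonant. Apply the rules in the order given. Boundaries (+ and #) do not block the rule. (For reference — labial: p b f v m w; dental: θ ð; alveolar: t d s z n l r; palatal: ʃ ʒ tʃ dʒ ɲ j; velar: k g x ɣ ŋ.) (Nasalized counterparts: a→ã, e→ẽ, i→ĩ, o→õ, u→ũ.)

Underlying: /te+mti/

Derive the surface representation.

Rule 1: /m/ before /t/ (alveolar) → [n]
After rule 1: te+nti
Rule 2: /e/ before nasal /n/ → [ẽ]

[tẽ+nti]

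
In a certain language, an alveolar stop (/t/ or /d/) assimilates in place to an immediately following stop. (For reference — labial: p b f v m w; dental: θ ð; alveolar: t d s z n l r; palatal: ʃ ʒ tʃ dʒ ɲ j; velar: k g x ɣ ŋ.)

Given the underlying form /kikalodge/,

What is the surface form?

/d/ before /g/ (velar) → [g]

[kikalogge]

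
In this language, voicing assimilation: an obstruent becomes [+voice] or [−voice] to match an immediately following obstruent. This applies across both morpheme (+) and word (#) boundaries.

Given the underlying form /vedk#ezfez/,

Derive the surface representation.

/d/ before /k/ (voiceless) → [t]
/z/ before /f/ (voiceless) → [s]

[vetk#esfez]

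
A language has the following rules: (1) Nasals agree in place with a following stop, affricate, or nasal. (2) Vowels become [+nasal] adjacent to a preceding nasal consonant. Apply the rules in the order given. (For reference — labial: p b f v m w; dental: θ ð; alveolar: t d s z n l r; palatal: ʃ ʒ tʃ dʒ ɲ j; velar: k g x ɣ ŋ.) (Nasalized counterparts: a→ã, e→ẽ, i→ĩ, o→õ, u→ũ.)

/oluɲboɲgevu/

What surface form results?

Rule 1: /ɲ/ before /b/ (labial) → [m]
Rule 1: /ɲ/ before /g/ (velar) → [ŋ]
After rule 1: olumboŋgevu
Rule 2: no segment meets the rule's conditions; no change.

[olumboŋgevu]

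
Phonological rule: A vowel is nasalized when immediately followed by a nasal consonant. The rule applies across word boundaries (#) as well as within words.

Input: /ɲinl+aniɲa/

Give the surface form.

[ɲĩnl+ãnĩɲa]

/i/ before nasal /n/ → [ĩ]
/a/ before nasal /n/ → [ã]
/i/ before nasal /ɲ/ → [ĩ]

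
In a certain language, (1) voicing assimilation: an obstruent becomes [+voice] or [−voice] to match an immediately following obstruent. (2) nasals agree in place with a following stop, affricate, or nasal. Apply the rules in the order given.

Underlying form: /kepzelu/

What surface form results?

[kebzelu]

Rule 1: /p/ before /z/ (voiced) → [b]
After rule 1: kebzelu
Rule 2: no segment meets the rule's conditions; no change.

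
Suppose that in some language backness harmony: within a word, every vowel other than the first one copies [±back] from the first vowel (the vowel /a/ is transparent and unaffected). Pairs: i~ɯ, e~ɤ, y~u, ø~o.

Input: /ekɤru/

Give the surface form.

[ekery]

/ɤ/ harmonizes with /e/ ([-back]) → [e]
/u/ harmonizes with /e/ ([-back]) → [y]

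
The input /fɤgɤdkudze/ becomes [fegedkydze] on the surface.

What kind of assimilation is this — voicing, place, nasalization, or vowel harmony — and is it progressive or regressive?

vowel harmony, regressive

/ɤ/→[e] /ɤ/→[e] /u/→[y].
Vowels agree with the last vowel, so the harmony is regressive.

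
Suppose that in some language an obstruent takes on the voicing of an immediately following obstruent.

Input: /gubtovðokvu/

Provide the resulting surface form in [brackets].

[guptovðogvu]

/b/ before /t/ (voiceless) → [p]
/k/ before /v/ (voiced) → [g]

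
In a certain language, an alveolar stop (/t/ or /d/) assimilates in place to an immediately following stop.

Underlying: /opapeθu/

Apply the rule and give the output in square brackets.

no segment meets the rule's conditions; no change.

[opapeθu]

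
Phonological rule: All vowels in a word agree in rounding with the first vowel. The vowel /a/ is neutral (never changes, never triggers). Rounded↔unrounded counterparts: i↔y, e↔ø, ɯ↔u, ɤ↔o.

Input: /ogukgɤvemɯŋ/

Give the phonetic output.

/ɤ/ harmonizes with /o/ ([+round]) → [o]
/e/ harmonizes with /o/ ([+round]) → [ø]
/ɯ/ harmonizes with /o/ ([+round]) → [u]

[ogukgovømuŋ]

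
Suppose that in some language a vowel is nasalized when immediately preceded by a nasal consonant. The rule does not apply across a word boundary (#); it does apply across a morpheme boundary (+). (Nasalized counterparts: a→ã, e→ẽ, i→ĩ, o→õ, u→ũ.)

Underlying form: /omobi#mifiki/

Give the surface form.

/o/ after nasal /m/ → [õ]
/i/ after nasal /m/ → [ĩ]

[omõbi#mĩfiki]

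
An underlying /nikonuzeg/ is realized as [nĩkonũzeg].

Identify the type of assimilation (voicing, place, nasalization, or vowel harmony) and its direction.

/i/→[ĩ] /u/→[ũ].
Each target copies a feature from the preceding segment, so the direction is progressive.

nasalization, progressive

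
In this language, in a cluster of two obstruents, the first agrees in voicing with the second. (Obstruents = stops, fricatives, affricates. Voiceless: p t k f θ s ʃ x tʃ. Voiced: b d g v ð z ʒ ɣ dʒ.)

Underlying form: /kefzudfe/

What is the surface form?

/f/ before /z/ (voiced) → [v]
/d/ before /f/ (voiceless) → [t]

[kevzutfe]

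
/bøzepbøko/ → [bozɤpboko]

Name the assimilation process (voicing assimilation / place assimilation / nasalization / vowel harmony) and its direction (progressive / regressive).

vowel harmony, regressive

/ø/→[o] /e/→[ɤ] /ø/→[o].
Vowels agree with the last vowel, so the harmony is regressive.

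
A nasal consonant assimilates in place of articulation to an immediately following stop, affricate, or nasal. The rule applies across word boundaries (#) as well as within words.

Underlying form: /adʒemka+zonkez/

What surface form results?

/m/ before /k/ (velar) → [ŋ]
/n/ before /k/ (velar) → [ŋ]

[adʒeŋka+zoŋkez]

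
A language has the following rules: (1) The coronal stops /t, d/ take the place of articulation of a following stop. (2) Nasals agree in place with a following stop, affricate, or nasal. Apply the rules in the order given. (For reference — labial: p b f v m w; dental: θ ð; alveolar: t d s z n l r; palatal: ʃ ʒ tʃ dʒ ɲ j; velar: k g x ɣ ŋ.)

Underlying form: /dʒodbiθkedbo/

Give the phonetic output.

Rule 1: /d/ before /b/ (labial) → [b]
Rule 1: /d/ before /b/ (labial) → [b]
After rule 1: dʒobbiθkebbo
Rule 2: no segment meets the rule's conditions; no change.

[dʒobbiθkebbo]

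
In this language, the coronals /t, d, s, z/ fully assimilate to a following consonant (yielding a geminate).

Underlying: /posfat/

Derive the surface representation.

[poffat]

/s/ before /f/ → [f] (total assimilation)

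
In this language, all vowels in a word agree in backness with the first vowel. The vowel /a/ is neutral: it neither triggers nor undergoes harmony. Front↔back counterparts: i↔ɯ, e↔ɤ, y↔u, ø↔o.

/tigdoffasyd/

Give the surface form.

[tigdøffasyd]

/o/ harmonizes with /i/ ([-back]) → [ø]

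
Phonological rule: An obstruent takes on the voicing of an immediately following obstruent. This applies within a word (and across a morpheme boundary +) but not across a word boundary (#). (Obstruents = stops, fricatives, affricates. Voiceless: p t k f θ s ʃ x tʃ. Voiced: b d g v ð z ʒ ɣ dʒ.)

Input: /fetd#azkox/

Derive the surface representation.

[fedd#askox]

/t/ before /d/ (voiced) → [d]
/z/ before /k/ (voiceless) → [s]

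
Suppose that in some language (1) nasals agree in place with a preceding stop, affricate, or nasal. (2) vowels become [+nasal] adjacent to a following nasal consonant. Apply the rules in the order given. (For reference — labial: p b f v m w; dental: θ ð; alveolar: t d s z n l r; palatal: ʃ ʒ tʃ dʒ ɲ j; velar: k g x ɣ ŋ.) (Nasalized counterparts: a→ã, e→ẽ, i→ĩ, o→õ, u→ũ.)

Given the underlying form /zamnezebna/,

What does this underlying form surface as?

[zãmmezebma]

Rule 1: /n/ after /m/ (labial) → [m]
Rule 1: /n/ after /b/ (labial) → [m]
After rule 1: zammezebma
Rule 2: /a/ before nasal /m/ → [ã]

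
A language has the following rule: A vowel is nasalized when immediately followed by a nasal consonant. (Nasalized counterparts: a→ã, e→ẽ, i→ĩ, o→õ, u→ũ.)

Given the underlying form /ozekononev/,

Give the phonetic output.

/o/ before nasal /n/ → [õ]
/o/ before nasal /n/ → [õ]

[ozekõnõnev]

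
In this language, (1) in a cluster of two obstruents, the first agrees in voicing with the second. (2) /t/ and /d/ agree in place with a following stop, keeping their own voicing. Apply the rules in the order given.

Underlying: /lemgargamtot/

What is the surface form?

Rule 1: no segment meets the rule's conditions; no change.
After rule 1: lemgargamtot
Rule 2: no segment meets the rule's conditions; no change.

[lemgargamtot]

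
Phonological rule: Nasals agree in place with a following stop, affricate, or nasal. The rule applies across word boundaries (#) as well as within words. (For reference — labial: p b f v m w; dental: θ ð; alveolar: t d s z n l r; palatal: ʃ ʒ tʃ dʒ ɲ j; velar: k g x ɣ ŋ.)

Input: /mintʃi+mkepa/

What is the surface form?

/n/ before /tʃ/ (palatal) → [ɲ]
/m/ before /k/ (velar) → [ŋ]

[miɲtʃi+ŋkepa]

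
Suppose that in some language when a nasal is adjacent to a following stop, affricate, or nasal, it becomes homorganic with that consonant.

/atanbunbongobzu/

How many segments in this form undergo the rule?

3

/n/ before /b/ (labial) → [m]
/n/ before /b/ (labial) → [m]
/n/ before /g/ (velar) → [ŋ]
3 segments change.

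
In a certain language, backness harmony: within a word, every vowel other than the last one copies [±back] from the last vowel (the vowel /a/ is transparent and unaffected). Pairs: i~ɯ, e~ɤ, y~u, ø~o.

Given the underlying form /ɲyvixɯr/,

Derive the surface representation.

[ɲuvɯxɯr]

/y/ harmonizes with /ɯ/ ([+back]) → [u]
/i/ harmonizes with /ɯ/ ([+back]) → [ɯ]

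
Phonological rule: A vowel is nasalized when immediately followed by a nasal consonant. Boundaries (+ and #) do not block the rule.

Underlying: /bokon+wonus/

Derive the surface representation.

[bokõn+wõnus]

/o/ before nasal /n/ → [õ]
/o/ before nasal /n/ → [õ]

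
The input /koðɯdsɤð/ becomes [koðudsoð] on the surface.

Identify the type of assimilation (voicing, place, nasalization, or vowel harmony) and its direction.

vowel harmony, progressive

/ɯ/→[u] /ɤ/→[o].
Vowels agree with the first vowel, so the harmony is progressive.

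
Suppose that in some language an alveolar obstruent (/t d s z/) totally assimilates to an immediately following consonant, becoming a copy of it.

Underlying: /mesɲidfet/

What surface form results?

[meɲɲiffet]

/s/ before /ɲ/ → [ɲ] (total assimilation)
/d/ before /f/ → [f] (total assimilation)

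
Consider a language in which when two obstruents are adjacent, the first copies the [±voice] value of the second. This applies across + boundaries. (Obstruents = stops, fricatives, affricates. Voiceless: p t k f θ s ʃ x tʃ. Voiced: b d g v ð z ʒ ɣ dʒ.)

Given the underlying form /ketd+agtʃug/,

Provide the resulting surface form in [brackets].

/t/ before /d/ (voiced) → [d]
/g/ before /tʃ/ (voiceless) → [k]

[kedd+aktʃug]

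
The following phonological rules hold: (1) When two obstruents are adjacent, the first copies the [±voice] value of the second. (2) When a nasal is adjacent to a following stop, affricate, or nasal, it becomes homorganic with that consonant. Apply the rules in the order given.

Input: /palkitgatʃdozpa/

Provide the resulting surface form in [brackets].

[palkidgadʒdospa]

Rule 1: /t/ before /g/ (voiced) → [d]
Rule 1: /tʃ/ before /d/ (voiced) → [dʒ]
Rule 1: /z/ before /p/ (voiceless) → [s]
After rule 1: palkidgadʒdospa
Rule 2: no segment meets the rule's conditions; no change.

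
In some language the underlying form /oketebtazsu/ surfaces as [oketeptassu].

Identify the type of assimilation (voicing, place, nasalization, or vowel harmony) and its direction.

/b/→[p] /z/→[s].
Each target copies a feature from the following segment, so the direction is regressive.

voicing assimilation, regressive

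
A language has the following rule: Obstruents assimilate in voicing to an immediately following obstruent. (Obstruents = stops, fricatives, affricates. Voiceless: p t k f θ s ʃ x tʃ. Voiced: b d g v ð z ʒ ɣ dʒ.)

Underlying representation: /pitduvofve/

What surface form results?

/t/ before /d/ (voiced) → [d]
/f/ before /v/ (voiced) → [v]

[pidduvovve]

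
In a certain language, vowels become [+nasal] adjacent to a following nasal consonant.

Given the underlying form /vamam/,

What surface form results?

/a/ before nasal /m/ → [ã]
/a/ before nasal /m/ → [ã]

[vãmãm]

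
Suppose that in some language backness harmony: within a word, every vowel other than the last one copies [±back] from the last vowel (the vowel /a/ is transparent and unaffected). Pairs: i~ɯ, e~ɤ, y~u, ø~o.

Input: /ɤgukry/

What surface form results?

/ɤ/ harmonizes with /y/ ([-back]) → [e]
/u/ harmonizes with /y/ ([-back]) → [y]

[egykry]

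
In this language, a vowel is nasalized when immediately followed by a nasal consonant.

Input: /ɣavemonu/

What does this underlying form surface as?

/e/ before nasal /m/ → [ẽ]
/o/ before nasal /n/ → [õ]

[ɣavẽmõnu]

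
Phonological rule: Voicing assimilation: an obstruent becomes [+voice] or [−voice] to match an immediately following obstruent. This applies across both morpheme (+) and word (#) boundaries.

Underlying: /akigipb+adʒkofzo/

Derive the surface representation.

/p/ before /b/ (voiced) → [b]
/dʒ/ before /k/ (voiceless) → [tʃ]
/f/ before /z/ (voiced) → [v]

[akigibb+atʃkovzo]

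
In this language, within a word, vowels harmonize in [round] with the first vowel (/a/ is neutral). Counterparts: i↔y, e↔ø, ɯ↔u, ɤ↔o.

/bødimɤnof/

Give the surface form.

/i/ harmonizes with /ø/ ([+round]) → [y]
/ɤ/ harmonizes with /ø/ ([+round]) → [o]

[bødymonof]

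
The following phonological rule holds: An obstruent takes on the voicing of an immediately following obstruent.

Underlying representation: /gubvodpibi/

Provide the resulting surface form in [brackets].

/d/ before /p/ (voiceless) → [t]

[gubvotpibi]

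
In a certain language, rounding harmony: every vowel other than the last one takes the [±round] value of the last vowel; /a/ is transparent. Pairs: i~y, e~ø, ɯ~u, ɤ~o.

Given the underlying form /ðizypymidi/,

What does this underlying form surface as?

[ðizipimidi]

/y/ harmonizes with /i/ ([-round]) → [i]
/y/ harmonizes with /i/ ([-round]) → [i]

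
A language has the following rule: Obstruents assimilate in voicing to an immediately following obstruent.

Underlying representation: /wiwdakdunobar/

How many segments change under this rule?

/k/ before /d/ (voiced) → [g]
1 segment changes.

1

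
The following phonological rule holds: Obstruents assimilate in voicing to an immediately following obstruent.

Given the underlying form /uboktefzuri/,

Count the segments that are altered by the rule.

1

/f/ before /z/ (voiced) → [v]
1 segment changes.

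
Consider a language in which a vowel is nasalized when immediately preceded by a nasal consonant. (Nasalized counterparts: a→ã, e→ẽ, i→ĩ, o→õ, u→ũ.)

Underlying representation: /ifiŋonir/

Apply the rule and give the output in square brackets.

[ifiŋõnĩr]

/o/ after nasal /ŋ/ → [õ]
/i/ after nasal /n/ → [ĩ]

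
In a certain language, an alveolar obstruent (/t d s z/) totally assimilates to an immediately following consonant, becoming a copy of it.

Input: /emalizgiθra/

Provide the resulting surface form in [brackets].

[emaliggiθra]

/z/ before /g/ → [g] (total assimilation)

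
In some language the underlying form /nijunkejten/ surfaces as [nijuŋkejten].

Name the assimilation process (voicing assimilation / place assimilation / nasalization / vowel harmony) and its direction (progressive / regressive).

/n/→[ŋ].
Each target copies a feature from the following segment, so the direction is regressive.

place assimilation, regressive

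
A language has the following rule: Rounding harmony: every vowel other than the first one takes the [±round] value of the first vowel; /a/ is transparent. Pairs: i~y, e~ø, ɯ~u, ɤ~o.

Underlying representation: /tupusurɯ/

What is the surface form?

[tupusuru]

/ɯ/ harmonizes with /u/ ([+round]) → [u]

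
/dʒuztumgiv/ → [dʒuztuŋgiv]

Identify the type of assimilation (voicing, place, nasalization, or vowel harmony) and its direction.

/m/→[ŋ].
Each target copies a feature from the following segment, so the direction is regressive.

place assimilation, regressive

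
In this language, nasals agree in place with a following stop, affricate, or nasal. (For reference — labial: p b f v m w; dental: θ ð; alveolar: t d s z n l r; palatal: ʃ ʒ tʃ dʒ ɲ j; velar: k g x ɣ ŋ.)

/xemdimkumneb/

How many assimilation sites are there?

/m/ before /d/ (alveolar) → [n]
/m/ before /k/ (velar) → [ŋ]
/m/ before /n/ (alveolar) → [n]
3 segments change.

3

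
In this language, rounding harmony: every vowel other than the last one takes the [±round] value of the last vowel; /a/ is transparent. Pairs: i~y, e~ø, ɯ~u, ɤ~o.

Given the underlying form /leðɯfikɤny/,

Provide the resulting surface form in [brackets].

[løðufykony]

/e/ harmonizes with /y/ ([+round]) → [ø]
/ɯ/ harmonizes with /y/ ([+round]) → [u]
/i/ harmonizes with /y/ ([+round]) → [y]
/ɤ/ harmonizes with /y/ ([+round]) → [o]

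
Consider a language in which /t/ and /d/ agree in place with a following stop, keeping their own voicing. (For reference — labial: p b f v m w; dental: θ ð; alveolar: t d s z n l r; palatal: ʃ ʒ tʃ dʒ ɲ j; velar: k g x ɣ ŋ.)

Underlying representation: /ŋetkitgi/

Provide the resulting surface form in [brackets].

[ŋekkikgi]

/t/ before /k/ (velar) → [k]
/t/ before /g/ (velar) → [k]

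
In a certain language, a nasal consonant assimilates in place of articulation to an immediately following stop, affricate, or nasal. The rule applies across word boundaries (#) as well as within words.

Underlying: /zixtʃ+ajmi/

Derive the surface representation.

[zixtʃ+ajmi]

no segment meets the rule's conditions; no change.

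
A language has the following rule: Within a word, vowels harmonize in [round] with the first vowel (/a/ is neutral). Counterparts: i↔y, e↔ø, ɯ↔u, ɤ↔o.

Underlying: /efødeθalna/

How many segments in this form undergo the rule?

/ø/ harmonizes with /e/ ([-round]) → [e]
1 segment changes.

1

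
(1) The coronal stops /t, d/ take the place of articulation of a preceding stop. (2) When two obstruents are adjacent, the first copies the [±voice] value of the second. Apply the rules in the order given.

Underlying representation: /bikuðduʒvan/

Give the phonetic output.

[bikuðduʒvan]

Rule 1: no segment meets the rule's conditions; no change.
After rule 1: bikuðduʒvan
Rule 2: no segment meets the rule's conditions; no change.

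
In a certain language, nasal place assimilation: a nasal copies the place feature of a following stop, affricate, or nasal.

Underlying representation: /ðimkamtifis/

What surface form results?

/m/ before /k/ (velar) → [ŋ]
/m/ before /t/ (alveolar) → [n]

[ðiŋkantifis]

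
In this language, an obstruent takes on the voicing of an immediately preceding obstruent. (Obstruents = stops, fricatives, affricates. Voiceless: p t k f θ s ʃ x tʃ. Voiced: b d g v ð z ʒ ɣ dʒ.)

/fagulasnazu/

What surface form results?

no segment meets the rule's conditions; no change.

[fagulasnazu]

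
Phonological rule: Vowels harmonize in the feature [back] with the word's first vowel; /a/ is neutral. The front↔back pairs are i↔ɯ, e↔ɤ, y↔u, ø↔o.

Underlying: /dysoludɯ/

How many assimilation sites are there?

3

/o/ harmonizes with /y/ ([-back]) → [ø]
/u/ harmonizes with /y/ ([-back]) → [y]
/ɯ/ harmonizes with /y/ ([-back]) → [i]
3 segments change.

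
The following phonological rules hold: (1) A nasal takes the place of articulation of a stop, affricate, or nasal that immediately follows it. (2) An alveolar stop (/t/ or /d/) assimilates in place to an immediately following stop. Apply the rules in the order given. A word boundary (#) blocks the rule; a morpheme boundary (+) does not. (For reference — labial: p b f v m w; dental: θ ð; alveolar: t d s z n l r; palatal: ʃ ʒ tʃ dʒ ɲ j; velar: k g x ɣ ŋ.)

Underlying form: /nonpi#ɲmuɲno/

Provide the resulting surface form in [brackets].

Rule 1: /n/ before /p/ (labial) → [m]
Rule 1: /ɲ/ before /m/ (labial) → [m]
Rule 1: /ɲ/ before /n/ (alveolar) → [n]
After rule 1: nompi#mmunno
Rule 2: no segment meets the rule's conditions; no change.

[nompi#mmunno]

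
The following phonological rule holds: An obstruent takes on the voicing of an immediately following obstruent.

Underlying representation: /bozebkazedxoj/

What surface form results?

/b/ before /k/ (voiceless) → [p]
/d/ before /x/ (voiceless) → [t]

[bozepkazetxoj]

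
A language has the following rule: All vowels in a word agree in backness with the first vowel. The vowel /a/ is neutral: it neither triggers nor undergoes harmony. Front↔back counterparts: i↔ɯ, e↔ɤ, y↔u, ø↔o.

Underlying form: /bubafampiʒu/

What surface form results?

[bubafampɯʒu]

/i/ harmonizes with /u/ ([+back]) → [ɯ]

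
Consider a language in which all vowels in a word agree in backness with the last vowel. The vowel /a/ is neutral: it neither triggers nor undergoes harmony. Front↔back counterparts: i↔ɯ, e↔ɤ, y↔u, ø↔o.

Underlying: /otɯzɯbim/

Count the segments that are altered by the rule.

/o/ harmonizes with /i/ ([-back]) → [ø]
/ɯ/ harmonizes with /i/ ([-back]) → [i]
/ɯ/ harmonizes with /i/ ([-back]) → [i]
3 segments change.

3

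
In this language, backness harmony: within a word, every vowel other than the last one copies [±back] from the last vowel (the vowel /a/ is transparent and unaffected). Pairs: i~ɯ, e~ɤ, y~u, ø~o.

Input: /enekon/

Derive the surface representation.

/e/ harmonizes with /o/ ([+back]) → [ɤ]
/e/ harmonizes with /o/ ([+back]) → [ɤ]

[ɤnɤkon]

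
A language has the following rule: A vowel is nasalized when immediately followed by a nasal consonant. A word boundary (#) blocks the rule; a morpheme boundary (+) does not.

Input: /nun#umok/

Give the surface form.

/u/ before nasal /n/ → [ũ]
/u/ before nasal /m/ → [ũ]

[nũn#ũmok]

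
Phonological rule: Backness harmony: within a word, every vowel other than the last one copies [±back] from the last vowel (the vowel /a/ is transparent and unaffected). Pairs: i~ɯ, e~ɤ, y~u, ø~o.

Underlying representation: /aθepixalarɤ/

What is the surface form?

[aθɤpɯxalarɤ]

/e/ harmonizes with /ɤ/ ([+back]) → [ɤ]
/i/ harmonizes with /ɤ/ ([+back]) → [ɯ]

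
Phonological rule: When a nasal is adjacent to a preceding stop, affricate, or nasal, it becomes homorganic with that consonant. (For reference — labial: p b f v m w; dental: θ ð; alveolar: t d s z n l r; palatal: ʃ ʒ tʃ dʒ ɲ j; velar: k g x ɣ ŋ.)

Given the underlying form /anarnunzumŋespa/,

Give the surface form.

/ŋ/ after /m/ (labial) → [m]

[anarnunzummespa]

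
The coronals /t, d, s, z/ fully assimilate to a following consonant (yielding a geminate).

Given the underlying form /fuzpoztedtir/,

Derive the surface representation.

/z/ before /p/ → [p] (total assimilation)
/z/ before /t/ → [t] (total assimilation)
/d/ before /t/ → [t] (total assimilation)

[fuppottettir]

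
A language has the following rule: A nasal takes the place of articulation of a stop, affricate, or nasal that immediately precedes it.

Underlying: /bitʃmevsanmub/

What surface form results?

/m/ after /tʃ/ (palatal) → [ɲ]
/m/ after /n/ (alveolar) → [n]

[bitʃɲevsannub]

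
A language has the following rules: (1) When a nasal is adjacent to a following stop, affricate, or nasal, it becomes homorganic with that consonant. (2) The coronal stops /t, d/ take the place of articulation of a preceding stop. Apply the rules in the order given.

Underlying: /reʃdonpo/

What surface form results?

[reʃdompo]

Rule 1: /n/ before /p/ (labial) → [m]
After rule 1: reʃdompo
Rule 2: no segment meets the rule's conditions; no change.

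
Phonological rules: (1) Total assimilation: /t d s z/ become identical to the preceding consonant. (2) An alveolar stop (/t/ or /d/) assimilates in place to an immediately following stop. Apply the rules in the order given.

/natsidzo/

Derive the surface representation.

[nattiddo]

Rule 1: /s/ after /t/ → [t] (total assimilation)
Rule 1: /z/ after /d/ → [d] (total assimilation)
After rule 1: nattiddo
Rule 2: no segment meets the rule's conditions; no change.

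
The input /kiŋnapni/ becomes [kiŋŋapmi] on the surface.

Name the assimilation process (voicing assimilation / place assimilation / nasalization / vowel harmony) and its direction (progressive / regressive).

place assimilation, progressive

/n/→[ŋ] /n/→[m].
Each target copies a feature from the preceding segment, so the direction is progressive.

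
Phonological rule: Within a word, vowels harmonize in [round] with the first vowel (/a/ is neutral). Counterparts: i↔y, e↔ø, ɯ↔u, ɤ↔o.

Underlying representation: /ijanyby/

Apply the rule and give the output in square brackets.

/y/ harmonizes with /i/ ([-round]) → [i]
/y/ harmonizes with /i/ ([-round]) → [i]

[ijanibi]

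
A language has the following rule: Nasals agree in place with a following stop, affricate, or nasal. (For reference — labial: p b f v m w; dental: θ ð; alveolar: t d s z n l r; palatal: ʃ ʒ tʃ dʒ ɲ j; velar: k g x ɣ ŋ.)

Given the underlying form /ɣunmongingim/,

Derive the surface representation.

/n/ before /m/ (labial) → [m]
/n/ before /g/ (velar) → [ŋ]
/n/ before /g/ (velar) → [ŋ]

[ɣummoŋgiŋgim]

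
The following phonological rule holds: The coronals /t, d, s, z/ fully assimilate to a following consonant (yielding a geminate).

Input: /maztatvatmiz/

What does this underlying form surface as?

/z/ before /t/ → [t] (total assimilation)
/t/ before /v/ → [v] (total assimilation)
/t/ before /m/ → [m] (total assimilation)

[mattavvammiz]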